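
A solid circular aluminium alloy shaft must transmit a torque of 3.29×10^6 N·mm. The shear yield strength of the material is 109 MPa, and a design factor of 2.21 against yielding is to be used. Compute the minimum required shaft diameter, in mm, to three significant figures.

d = 69.8 mm

Allowable shear stress τ_allow = 109/2.21 = 49.32 MPa.
For a solid shaft τ = 16T/(πd³), so d³ = 16T/(π τ_allow) = 16×3290000/(π×49.32) = 339700 mm³.
d = (339700)^(1/3) = 69.78 mm.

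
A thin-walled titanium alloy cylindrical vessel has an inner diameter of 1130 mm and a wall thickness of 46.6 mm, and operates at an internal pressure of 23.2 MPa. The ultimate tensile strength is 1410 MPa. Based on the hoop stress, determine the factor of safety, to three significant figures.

σ_h = pD/(2t) = 23.2×1130/(2×46.6) = 281.3 MPa.
n = 1410/281.3 = 5.013.

n = 5.01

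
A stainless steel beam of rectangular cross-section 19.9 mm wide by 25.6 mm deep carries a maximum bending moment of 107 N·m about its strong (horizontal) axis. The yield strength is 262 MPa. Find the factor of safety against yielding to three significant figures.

Section modulus S = bh²/6 = 19.9×25.6²/6 = 2174 mm³.
σ = M/S = 107000/2174 = 49.23 MPa.
n = 262/49.23 = 5.322.

n = 5.32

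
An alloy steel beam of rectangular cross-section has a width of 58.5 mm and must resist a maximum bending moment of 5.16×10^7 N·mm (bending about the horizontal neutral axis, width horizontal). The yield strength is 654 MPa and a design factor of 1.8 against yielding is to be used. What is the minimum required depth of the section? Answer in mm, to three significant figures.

h = 121 mm

σ_allow = 654/1.8 = 363.3 MPa.
For a rectangular section σ = 6M/(bh²), so h² = 6M/(b σ_allow) = 6×5.1600×10^7/(58.5×363.3) = 14570 mm².
h = 120.7 mm.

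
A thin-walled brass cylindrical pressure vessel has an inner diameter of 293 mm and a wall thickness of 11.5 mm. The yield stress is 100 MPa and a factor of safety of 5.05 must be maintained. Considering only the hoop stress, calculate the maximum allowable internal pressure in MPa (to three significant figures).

p_allow = 1.55 MPa

σ_allow = 100/5.05 = 19.80 MPa.
σ_h = pD/(2t) → p_allow = 2σ_allow t/D = 2×19.80×11.5/293 = 1.554 MPa.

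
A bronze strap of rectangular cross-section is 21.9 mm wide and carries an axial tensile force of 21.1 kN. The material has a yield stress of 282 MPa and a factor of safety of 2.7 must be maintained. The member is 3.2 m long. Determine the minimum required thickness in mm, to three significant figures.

σ_allow = 282/2.7 = 104.4 MPa.
Required area A = F/σ_allow = 21100/104.4 = 202.0 mm².
t = A/w = 202.0/21.9 = 9.225 mm.

t = 9.22 mm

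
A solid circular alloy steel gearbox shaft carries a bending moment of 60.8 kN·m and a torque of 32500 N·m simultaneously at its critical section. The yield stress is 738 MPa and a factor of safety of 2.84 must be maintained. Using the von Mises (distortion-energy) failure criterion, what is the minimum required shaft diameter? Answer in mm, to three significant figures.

σ_allow = σ_y/n = 738/2.84 = 259.9 MPa.
For a solid shaft σ_b = 32M/(πd³) and τ = 16T/(πd³), so the von Mises stress is σ' = (16/πd³)·√(4M²+3T²).
√(4M²+3T²) = √(4×(6.080×10^7)² + 3×(3.250×10^7)²) = 1.340×10^8 N·mm.
d³ = 16×1.340×10^8/(π×259.9) = 2.626×10^6 mm³.
d = 138.0 mm.

d = 138 mm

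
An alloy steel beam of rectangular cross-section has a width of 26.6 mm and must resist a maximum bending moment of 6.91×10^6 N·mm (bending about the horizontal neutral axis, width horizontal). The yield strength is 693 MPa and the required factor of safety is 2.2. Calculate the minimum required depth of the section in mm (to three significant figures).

σ_allow = 693/2.2 = 315.0 MPa.
For a rectangular section σ = 6M/(bh²), so h² = 6M/(b σ_allow) = 6×6910000/(26.6×315.0) = 4948 mm².
h = 70.34 mm.

h = 70.3 mm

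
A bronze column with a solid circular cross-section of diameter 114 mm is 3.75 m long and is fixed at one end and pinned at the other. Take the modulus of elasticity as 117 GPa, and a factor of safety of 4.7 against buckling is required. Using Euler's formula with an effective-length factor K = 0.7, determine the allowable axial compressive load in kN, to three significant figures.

I = πd⁴/64 = π×114⁴/64 = 8.291×10^6 mm⁴.
Effective length L_e = KL = 0.7×3.75 m = 2625 mm.
Euler critical load P_cr = π²EI/L_e² = π²×117000×8.291×10^6/2625² = 1.389×10^6 N.
P_allow = P_cr/n = 1.389×10^6/4.7 = 295600 N.

P_allow = 296 kN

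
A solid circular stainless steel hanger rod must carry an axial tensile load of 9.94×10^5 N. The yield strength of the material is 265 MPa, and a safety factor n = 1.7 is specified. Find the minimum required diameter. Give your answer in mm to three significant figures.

Allowable stress σ_allow = 265/1.7 = 155.9 MPa.
Required area A = F/σ_allow = 994000/155.9 = 6377 mm².
A = πd²/4 → d = √(4A/π) = 90.11 mm.

d = 90.1 mm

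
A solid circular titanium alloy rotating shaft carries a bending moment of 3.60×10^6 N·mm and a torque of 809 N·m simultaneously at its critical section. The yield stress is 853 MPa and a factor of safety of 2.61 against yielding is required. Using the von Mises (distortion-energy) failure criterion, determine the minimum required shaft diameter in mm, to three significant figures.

d = 48.5 mm

σ_allow = σ_y/n = 853/2.61 = 326.8 MPa.
For a solid shaft σ_b = 32M/(πd³) and τ = 16T/(πd³), so the von Mises stress is σ' = (16/πd³)·√(4M²+3T²).
√(4M²+3T²) = √(4×(3.600×10^6)² + 3×(809000)²) = 7.335×10^6 N·mm.
d³ = 16×7.335×10^6/(π×326.8) = 114300 mm³.
d = 48.53 mm.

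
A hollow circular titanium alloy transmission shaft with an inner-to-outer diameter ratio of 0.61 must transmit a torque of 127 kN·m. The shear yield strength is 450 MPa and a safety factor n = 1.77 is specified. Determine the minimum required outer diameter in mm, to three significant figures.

d_o = 143 mm

τ_allow = 450/1.77 = 254.2 MPa.
For a hollow shaft τ = 16T/[πd_o³(1−k⁴)] with k = 0.61, so 1−k⁴ = 0.8615.
d_o³ = 16T/[π τ_allow (1−k⁴)] = 16×1.2700×10^8/(π×254.2×0.8615) = 2.953×10^6 mm³.
d_o = 143.5 mm.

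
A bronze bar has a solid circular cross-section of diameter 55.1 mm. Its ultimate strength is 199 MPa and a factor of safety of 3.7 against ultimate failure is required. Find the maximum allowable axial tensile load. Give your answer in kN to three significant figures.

F_allow = 128 kN

σ_allow = 199/3.7 = 53.78 MPa.
A = πd²/4 = π×55.1²/4 = 2384 mm².
F_allow = σ_allow × A = 53.78×2384 = 128200 N.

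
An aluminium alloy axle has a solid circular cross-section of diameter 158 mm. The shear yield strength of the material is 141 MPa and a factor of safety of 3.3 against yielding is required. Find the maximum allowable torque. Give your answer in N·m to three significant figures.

τ_allow = 141/3.3 = 42.73 MPa.
For a solid shaft T_allow = τ_allow·πd³/16; πd³/16 = π×158³/16 = 774500 mm³.
T_allow = 42.73×774500 = 3.309×10^7 N·mm = 33090 N·m.

T_allow = 33100 N·m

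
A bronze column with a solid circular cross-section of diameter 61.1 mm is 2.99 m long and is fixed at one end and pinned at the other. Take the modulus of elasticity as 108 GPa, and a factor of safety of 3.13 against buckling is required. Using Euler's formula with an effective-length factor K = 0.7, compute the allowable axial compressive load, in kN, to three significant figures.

I = πd⁴/64 = π×61.1⁴/64 = 684100 mm⁴.
Effective length L_e = KL = 0.7×2.99 m = 2093 mm.
Euler critical load P_cr = π²EI/L_e² = π²×108000×684100/2093² = 166500 N.
P_allow = P_cr/n = 166500/3.13 = 53180 N.

P_allow = 53.2 kN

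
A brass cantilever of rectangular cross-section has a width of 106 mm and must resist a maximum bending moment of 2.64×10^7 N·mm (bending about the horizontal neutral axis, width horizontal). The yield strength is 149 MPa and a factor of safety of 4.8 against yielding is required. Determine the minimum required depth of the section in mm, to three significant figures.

h = 219 mm

σ_allow = 149/4.8 = 31.04 MPa.
For a rectangular section σ = 6M/(bh²), so h² = 6M/(b σ_allow) = 6×2.6400×10^7/(106×31.04) = 48140 mm².
h = 219.4 mm.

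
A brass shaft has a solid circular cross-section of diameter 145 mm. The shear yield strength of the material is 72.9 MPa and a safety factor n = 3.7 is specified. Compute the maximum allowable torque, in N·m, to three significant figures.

τ_allow = 72.9/3.7 = 19.70 MPa.
For a solid shaft T_allow = τ_allow·πd³/16; πd³/16 = π×145³/16 = 598600 mm³.
T_allow = 19.70×598600 = 1.179×10^7 N·mm = 11790 N·m.

T_allow = 11800 N·m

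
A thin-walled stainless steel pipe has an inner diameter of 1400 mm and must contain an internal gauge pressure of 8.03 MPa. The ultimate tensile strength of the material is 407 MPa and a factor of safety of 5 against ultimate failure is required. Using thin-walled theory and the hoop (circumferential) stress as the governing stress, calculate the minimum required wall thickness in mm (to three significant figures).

σ_allow = 407/5 = 81.40 MPa.
Hoop stress σ_h = pD/(2t), so t = pD/(2σ_allow) = 8.03×1400/(2×81.40) = 69.05 mm.

t = 69.1 mm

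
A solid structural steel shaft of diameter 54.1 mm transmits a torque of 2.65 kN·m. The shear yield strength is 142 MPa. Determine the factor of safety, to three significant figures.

n = 1.67

τ = 16T/(πd³) = 16×2650000/(π×54.1³) = 85.24 MPa.
n = τ_limit/τ = 142/85.24 = 1.666.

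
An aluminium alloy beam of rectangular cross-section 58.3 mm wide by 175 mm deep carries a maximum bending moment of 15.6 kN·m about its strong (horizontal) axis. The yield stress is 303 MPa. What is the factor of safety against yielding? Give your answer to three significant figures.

n = 5.78

Section modulus S = bh²/6 = 58.3×175²/6 = 297600 mm³.
σ = M/S = 1.5600×10^7/297600 = 52.42 MPa.
n = 303/52.42 = 5.780.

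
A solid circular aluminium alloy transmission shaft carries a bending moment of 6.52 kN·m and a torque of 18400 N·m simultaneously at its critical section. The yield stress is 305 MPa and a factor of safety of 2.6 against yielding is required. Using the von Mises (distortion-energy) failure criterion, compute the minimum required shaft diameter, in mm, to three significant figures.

σ_allow = σ_y/n = 305/2.6 = 117.3 MPa.
For a solid shaft σ_b = 32M/(πd³) and τ = 16T/(πd³), so the von Mises stress is σ' = (16/πd³)·√(4M²+3T²).
√(4M²+3T²) = √(4×(6.520×10^6)² + 3×(1.840×10^7)²) = 3.443×10^7 N·mm.
d³ = 16×3.443×10^7/(π×117.3) = 1.495×10^6 mm³.
d = 114.3 mm.

d = 114 mm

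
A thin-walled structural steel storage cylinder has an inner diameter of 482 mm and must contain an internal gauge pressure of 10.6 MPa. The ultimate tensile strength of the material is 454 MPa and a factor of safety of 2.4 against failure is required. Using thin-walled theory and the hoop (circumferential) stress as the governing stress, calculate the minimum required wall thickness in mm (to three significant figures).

t = 13.5 mm

σ_allow = 454/2.4 = 189.2 MPa.
Hoop stress σ_h = pD/(2t), so t = pD/(2σ_allow) = 10.6×482/(2×189.2) = 13.50 mm.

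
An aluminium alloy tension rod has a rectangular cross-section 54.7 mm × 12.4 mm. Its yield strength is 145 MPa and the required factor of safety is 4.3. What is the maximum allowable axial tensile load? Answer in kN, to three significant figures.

σ_allow = 145/4.3 = 33.72 MPa.
A = 54.7×12.4 = 678.3 mm².
F_allow = σ_allow × A = 33.72×678.3 = 22870 N.

F_allow = 22.9 kN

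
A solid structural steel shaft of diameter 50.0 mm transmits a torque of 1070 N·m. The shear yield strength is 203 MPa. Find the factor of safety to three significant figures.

n = 4.66

τ = 16T/(πd³) = 16×1070000/(π×50.0³) = 43.60 MPa.
n = τ_limit/τ = 203/43.60 = 4.656.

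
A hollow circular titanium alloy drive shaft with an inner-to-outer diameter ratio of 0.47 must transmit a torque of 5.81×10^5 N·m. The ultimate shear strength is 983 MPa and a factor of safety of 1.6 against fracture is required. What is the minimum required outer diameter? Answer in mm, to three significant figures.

d_o = 172 mm

τ_allow = 983/1.6 = 614.4 MPa.
For a hollow shaft τ = 16T/[πd_o³(1−k⁴)] with k = 0.47, so 1−k⁴ = 0.9512.
d_o³ = 16T/[π τ_allow (1−k⁴)] = 16×5.8100×10^8/(π×614.4×0.9512) = 5.063×10^6 mm³.
d_o = 171.7 mm.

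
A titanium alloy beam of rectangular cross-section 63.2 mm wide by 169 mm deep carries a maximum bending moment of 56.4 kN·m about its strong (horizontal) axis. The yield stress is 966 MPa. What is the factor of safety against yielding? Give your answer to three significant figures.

Section modulus S = bh²/6 = 63.2×169²/6 = 300800 mm³.
σ = M/S = 5.6400×10^7/300800 = 187.5 MPa.
n = 966/187.5 = 5.153.

n = 5.15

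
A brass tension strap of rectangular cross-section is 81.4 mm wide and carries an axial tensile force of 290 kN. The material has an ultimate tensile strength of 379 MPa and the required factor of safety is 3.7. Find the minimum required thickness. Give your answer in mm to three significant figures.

σ_allow = 379/3.7 = 102.4 MPa.
Required area A = F/σ_allow = 290000/102.4 = 2831 mm².
t = A/w = 2831/81.4 = 34.78 mm.

t = 34.8 mm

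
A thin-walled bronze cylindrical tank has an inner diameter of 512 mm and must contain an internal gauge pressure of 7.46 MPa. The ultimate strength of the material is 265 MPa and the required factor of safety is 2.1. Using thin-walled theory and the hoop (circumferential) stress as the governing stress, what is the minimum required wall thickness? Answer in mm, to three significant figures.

σ_allow = 265/2.1 = 126.2 MPa.
Hoop stress σ_h = pD/(2t), so t = pD/(2σ_allow) = 7.46×512/(2×126.2) = 15.13 mm.

t = 15.1 mm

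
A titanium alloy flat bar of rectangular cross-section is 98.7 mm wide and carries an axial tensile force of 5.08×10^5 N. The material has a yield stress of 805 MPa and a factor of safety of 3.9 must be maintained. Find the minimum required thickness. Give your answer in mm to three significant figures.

t = 24.9 mm

σ_allow = 805/3.9 = 206.4 MPa.
Required area A = F/σ_allow = 508000/206.4 = 2461 mm².
t = A/w = 2461/98.7 = 24.94 mm.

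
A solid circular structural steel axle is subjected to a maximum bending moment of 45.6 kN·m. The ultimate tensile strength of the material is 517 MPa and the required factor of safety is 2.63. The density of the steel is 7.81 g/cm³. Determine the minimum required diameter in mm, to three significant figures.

σ_allow = 517/2.63 = 196.6 MPa.
For a solid circular section σ = 32M/(πd³), so d³ = 32M/(π σ_allow) = 32×4.5600×10^7/(π×196.6) = 2.363×10^6 mm³.
d = 133.2 mm.

d = 133 mm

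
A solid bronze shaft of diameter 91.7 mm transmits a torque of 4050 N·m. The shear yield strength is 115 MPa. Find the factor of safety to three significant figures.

τ = 16T/(πd³) = 16×4050000/(π×91.7³) = 26.75 MPa.
n = τ_limit/τ = 115/26.75 = 4.299.

n = 4.30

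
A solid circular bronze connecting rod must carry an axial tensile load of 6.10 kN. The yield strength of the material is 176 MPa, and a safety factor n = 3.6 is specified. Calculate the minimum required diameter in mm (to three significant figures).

d = 12.6 mm

Allowable stress σ_allow = 176/3.6 = 48.89 MPa.
Required area A = F/σ_allow = 6100.0/48.89 = 124.8 mm².
A = πd²/4 → d = √(4A/π) = 12.60 mm.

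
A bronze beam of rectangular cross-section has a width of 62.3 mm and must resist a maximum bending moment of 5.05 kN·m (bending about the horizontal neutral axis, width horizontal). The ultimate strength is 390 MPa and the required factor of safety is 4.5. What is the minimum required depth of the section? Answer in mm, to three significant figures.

h = 74.9 mm

σ_allow = 390/4.5 = 86.67 MPa.
For a rectangular section σ = 6M/(bh²), so h² = 6M/(b σ_allow) = 6×5050000/(62.3×86.67) = 5612 mm².
h = 74.91 mm.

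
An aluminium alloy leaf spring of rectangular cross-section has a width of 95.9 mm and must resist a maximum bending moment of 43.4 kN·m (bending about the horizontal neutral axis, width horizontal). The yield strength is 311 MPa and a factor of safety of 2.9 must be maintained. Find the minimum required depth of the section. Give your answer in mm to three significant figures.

σ_allow = 311/2.9 = 107.2 MPa.
For a rectangular section σ = 6M/(bh²), so h² = 6M/(b σ_allow) = 6×4.3400×10^7/(95.9×107.2) = 25320 mm².
h = 159.1 mm.

h = 159 mm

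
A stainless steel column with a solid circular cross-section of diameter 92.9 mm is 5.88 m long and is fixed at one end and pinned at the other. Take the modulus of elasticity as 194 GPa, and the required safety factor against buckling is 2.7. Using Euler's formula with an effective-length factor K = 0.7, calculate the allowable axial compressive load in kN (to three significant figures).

P_allow = 153 kN

I = πd⁴/64 = π×92.9⁴/64 = 3.656×10^6 mm⁴.
Effective length L_e = KL = 0.7×5.88 m = 4116 mm.
Euler critical load P_cr = π²EI/L_e² = π²×194000×3.656×10^6/4116² = 413200 N.
P_allow = P_cr/n = 413200/2.7 = 153000 N.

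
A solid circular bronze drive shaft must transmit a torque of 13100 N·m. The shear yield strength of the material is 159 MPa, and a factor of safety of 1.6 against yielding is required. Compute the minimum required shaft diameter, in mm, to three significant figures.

d = 87.6 mm

Allowable shear stress τ_allow = 159/1.6 = 99.38 MPa.
For a solid shaft τ = 16T/(πd³), so d³ = 16T/(π τ_allow) = 16×1.3100×10^7/(π×99.38) = 671400 mm³.
d = (671400)^(1/3) = 87.56 mm.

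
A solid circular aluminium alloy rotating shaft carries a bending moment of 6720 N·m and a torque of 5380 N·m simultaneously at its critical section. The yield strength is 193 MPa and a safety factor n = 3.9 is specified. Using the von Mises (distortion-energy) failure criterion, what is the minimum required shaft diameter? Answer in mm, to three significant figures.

σ_allow = σ_y/n = 193/3.9 = 49.49 MPa.
For a solid shaft σ_b = 32M/(πd³) and τ = 16T/(πd³), so the von Mises stress is σ' = (16/πd³)·√(4M²+3T²).
√(4M²+3T²) = √(4×(6.720×10^6)² + 3×(5.380×10^6)²) = 1.635×10^7 N·mm.
d³ = 16×1.635×10^7/(π×49.49) = 1.683×10^6 mm³.
d = 119.0 mm.

d = 119 mm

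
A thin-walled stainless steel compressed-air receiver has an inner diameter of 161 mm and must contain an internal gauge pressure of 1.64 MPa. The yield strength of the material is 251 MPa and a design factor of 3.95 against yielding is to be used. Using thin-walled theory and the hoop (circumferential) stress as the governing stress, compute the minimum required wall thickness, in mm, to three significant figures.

σ_allow = 251/3.95 = 63.54 MPa.
Hoop stress σ_h = pD/(2t), so t = pD/(2σ_allow) = 1.64×161/(2×63.54) = 2.078 mm.

t = 2.08 mm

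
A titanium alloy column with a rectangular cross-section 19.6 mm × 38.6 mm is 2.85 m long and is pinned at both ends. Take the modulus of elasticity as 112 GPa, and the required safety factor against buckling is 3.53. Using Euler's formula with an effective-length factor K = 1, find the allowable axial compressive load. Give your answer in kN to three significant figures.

P_allow = 0.934 kN

Buckling occurs about the weak axis: I_min = h·b³/12 = 38.6×19.6³/12 = 24220 mm⁴ (b = 19.6 mm is the smaller dimension).
Effective length L_e = KL = 1×2.85 m = 2850 mm.
Euler critical load P_cr = π²EI/L_e² = π²×112000×24220/2850² = 3296 N.
P_allow = P_cr/n = 3296/3.53 = 933.7 N.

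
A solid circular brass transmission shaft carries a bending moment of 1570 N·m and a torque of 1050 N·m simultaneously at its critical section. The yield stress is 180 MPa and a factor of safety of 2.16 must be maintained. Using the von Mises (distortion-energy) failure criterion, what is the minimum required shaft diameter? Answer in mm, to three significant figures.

d = 60.5 mm

σ_allow = σ_y/n = 180/2.16 = 83.33 MPa.
For a solid shaft σ_b = 32M/(πd³) and τ = 16T/(πd³), so the von Mises stress is σ' = (16/πd³)·√(4M²+3T²).
√(4M²+3T²) = √(4×(1.570×10^6)² + 3×(1.050×10^6)²) = 3.629×10^6 N·mm.
d³ = 16×3.629×10^6/(π×83.33) = 221800 mm³.
d = 60.53 mm.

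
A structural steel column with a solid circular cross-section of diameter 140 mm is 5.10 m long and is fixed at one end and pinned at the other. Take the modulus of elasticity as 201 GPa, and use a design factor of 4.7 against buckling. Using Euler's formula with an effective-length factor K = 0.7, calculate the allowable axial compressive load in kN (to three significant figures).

P_allow = 625 kN

I = πd⁴/64 = π×140⁴/64 = 1.886×10^7 mm⁴.
Effective length L_e = KL = 0.7×5.10 m = 3570 mm.
Euler critical load P_cr = π²EI/L_e² = π²×201000×1.886×10^7/3570² = 2.935×10^6 N.
P_allow = P_cr/n = 2.935×10^6/4.7 = 624500 N.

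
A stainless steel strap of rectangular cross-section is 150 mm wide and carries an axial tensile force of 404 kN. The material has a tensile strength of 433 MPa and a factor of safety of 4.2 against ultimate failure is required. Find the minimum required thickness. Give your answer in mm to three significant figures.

t = 26.1 mm

σ_allow = 433/4.2 = 103.1 MPa.
Required area A = F/σ_allow = 404000/103.1 = 3919 mm².
t = A/w = 3919/150 = 26.12 mm.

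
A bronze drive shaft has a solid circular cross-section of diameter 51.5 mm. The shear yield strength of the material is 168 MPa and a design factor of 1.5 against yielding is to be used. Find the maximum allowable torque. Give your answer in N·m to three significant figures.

T_allow = 3000 N·m

τ_allow = 168/1.5 = 112.0 MPa.
For a solid shaft T_allow = τ_allow·πd³/16; πd³/16 = π×51.5³/16 = 26820 mm³.
T_allow = 112.0×26820 = 3.004×10^6 N·mm = 3004 N·m.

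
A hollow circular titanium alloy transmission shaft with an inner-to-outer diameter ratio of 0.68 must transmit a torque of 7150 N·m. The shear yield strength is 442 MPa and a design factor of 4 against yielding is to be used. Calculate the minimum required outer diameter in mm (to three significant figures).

d_o = 74.8 mm

τ_allow = 442/4 = 110.5 MPa.
For a hollow shaft τ = 16T/[πd_o³(1−k⁴)] with k = 0.68, so 1−k⁴ = 0.7862.
d_o³ = 16T/[π τ_allow (1−k⁴)] = 16×7150000/(π×110.5×0.7862) = 419200 mm³.
d_o = 74.84 mm.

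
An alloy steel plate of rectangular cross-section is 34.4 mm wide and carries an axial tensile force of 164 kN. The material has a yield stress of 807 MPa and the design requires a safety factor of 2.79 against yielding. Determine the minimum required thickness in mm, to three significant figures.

σ_allow = 807/2.79 = 289.2 MPa.
Required area A = F/σ_allow = 164000/289.2 = 567.0 mm².
t = A/w = 567.0/34.4 = 16.48 mm.

t = 16.5 mm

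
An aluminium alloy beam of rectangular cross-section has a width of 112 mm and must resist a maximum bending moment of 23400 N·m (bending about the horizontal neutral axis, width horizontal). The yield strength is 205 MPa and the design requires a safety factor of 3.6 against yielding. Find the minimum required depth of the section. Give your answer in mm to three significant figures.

h = 148 mm

σ_allow = 205/3.6 = 56.94 MPa.
For a rectangular section σ = 6M/(bh²), so h² = 6M/(b σ_allow) = 6×2.3400×10^7/(112×56.94) = 22010 mm².
h = 148.4 mm.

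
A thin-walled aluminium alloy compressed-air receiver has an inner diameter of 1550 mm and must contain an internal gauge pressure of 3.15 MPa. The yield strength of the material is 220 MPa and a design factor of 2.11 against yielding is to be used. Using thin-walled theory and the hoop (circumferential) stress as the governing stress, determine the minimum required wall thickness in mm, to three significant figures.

t = 23.4 mm

σ_allow = 220/2.11 = 104.3 MPa.
Hoop stress σ_h = pD/(2t), so t = pD/(2σ_allow) = 3.15×1550/(2×104.3) = 23.41 mm.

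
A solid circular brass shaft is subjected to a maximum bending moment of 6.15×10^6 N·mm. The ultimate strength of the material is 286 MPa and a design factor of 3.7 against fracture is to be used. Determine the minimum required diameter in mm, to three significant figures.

σ_allow = 286/3.7 = 77.30 MPa.
For a solid circular section σ = 32M/(πd³), so d³ = 32M/(π σ_allow) = 32×6150000/(π×77.30) = 810400 mm³.
d = 93.23 mm.

d = 93.2 mm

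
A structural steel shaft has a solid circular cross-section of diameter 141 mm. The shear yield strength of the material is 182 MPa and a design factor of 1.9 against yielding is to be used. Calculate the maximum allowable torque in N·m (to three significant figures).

T_allow = 52700 N·m

τ_allow = 182/1.9 = 95.79 MPa.
For a solid shaft T_allow = τ_allow·πd³/16; πd³/16 = π×141³/16 = 550400 mm³.
T_allow = 95.79×550400 = 5.272×10^7 N·mm = 52720 N·m.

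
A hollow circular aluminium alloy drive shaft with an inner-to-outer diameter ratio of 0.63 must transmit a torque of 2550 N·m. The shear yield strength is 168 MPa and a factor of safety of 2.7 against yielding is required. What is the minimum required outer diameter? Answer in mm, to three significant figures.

τ_allow = 168/2.7 = 62.22 MPa.
For a hollow shaft τ = 16T/[πd_o³(1−k⁴)] with k = 0.63, so 1−k⁴ = 0.8425.
d_o³ = 16T/[π τ_allow (1−k⁴)] = 16×2550000/(π×62.22×0.8425) = 247700 mm³.
d_o = 62.81 mm.

d_o = 62.8 mm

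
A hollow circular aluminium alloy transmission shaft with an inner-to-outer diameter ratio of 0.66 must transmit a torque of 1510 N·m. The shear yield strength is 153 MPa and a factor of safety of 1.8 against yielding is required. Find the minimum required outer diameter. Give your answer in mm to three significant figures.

τ_allow = 153/1.8 = 85.00 MPa.
For a hollow shaft τ = 16T/[πd_o³(1−k⁴)] with k = 0.66, so 1−k⁴ = 0.8103.
d_o³ = 16T/[π τ_allow (1−k⁴)] = 16×1510000/(π×85.00×0.8103) = 111700 mm³.
d_o = 48.15 mm.

d_o = 48.2 mm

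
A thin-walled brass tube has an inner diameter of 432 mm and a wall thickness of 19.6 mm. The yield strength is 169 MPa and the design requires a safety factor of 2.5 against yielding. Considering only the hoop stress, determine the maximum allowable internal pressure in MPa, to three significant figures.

σ_allow = 169/2.5 = 67.60 MPa.
σ_h = pD/(2t) → p_allow = 2σ_allow t/D = 2×67.60×19.6/432 = 6.134 MPa.

p_allow = 6.13 MPa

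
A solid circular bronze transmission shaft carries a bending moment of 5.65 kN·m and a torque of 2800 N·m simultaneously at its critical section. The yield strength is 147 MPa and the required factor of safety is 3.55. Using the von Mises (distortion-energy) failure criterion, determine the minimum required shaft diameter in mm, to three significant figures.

σ_allow = σ_y/n = 147/3.55 = 41.41 MPa.
For a solid shaft σ_b = 32M/(πd³) and τ = 16T/(πd³), so the von Mises stress is σ' = (16/πd³)·√(4M²+3T²).
√(4M²+3T²) = √(4×(5.650×10^6)² + 3×(2.800×10^6)²) = 1.230×10^7 N·mm.
d³ = 16×1.230×10^7/(π×41.41) = 1.512×10^6 mm³.
d = 114.8 mm.

d = 115 mm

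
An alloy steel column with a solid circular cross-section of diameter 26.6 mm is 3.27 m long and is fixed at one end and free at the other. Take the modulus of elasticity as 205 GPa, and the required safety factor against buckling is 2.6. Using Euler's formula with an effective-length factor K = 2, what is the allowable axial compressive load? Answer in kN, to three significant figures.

P_allow = 0.447 kN

I = πd⁴/64 = π×26.6⁴/64 = 24580 mm⁴.
Effective length L_e = KL = 2×3.27 m = 6540 mm.
Euler critical load P_cr = π²EI/L_e² = π²×205000×24580/6540² = 1163 N.
P_allow = P_cr/n = 1163/2.6 = 447.1 N.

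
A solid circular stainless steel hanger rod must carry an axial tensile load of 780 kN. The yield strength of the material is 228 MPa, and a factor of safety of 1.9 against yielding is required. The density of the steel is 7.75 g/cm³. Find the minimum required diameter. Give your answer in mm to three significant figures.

d = 91.0 mm

Allowable stress σ_allow = 228/1.9 = 120.0 MPa.
Required area A = F/σ_allow = 780000/120.0 = 6500 mm².
A = πd²/4 → d = √(4A/π) = 90.97 mm.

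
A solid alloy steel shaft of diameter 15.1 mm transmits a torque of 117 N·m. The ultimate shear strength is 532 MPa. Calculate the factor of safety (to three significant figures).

n = 3.07

τ = 16T/(πd³) = 16×117000/(π×15.1³) = 173.1 MPa.
n = τ_limit/τ = 532/173.1 = 3.074.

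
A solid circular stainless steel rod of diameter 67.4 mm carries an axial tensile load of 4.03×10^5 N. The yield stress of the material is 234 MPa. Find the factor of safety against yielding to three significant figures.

n = 2.07

A = πd²/4 = 3568 mm².
σ = F/A = 403000/3568 = 113.0 MPa.
n = 234/113.0 = 2.072.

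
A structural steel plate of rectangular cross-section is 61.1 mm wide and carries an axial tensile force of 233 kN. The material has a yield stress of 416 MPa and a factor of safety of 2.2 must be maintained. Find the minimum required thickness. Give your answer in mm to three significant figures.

t = 20.2 mm

σ_allow = 416/2.2 = 189.1 MPa.
Required area A = F/σ_allow = 233000/189.1 = 1232 mm².
t = A/w = 1232/61.1 = 20.17 mm.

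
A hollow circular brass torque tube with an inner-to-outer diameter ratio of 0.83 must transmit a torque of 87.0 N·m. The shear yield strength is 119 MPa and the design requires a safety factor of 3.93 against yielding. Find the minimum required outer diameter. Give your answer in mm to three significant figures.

τ_allow = 119/3.93 = 30.28 MPa.
For a hollow shaft τ = 16T/[πd_o³(1−k⁴)] with k = 0.83, so 1−k⁴ = 0.5254.
d_o³ = 16T/[π τ_allow (1−k⁴)] = 16×87000/(π×30.28×0.5254) = 27850 mm³.
d_o = 30.31 mm.

d_o = 30.3 mm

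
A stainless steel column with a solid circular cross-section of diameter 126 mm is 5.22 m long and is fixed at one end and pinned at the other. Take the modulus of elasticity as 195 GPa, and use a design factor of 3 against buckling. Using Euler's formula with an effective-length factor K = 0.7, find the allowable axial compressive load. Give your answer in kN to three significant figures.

I = πd⁴/64 = π×126⁴/64 = 1.237×10^7 mm⁴.
Effective length L_e = KL = 0.7×5.22 m = 3654 mm.
Euler critical load P_cr = π²EI/L_e² = π²×195000×1.237×10^7/3654² = 1.783×10^6 N.
P_allow = P_cr/n = 1.783×10^6/3 = 594500 N.

P_allow = 594 kN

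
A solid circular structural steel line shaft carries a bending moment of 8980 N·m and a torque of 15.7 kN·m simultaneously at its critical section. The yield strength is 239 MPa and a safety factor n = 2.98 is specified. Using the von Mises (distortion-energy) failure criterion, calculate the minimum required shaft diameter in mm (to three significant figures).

σ_allow = σ_y/n = 239/2.98 = 80.20 MPa.
For a solid shaft σ_b = 32M/(πd³) and τ = 16T/(πd³), so the von Mises stress is σ' = (16/πd³)·√(4M²+3T²).
√(4M²+3T²) = √(4×(8.980×10^6)² + 3×(1.570×10^7)²) = 3.259×10^7 N·mm.
d³ = 16×3.259×10^7/(π×80.20) = 2.069×10^6 mm³.
d = 127.4 mm.

d = 127 mm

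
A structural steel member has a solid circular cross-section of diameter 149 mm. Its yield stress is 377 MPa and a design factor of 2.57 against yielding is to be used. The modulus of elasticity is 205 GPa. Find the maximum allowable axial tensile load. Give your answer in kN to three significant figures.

σ_allow = 377/2.57 = 146.7 MPa.
A = πd²/4 = π×149²/4 = 17440 mm².
F_allow = σ_allow × A = 146.7×17440 = 2.558×10^6 N.

F_allow = 2560 kN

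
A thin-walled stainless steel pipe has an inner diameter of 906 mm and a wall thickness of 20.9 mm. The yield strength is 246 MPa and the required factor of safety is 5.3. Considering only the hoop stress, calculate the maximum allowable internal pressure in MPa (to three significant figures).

σ_allow = 246/5.3 = 46.42 MPa.
σ_h = pD/(2t) → p_allow = 2σ_allow t/D = 2×46.42×20.9/906 = 2.141 MPa.

p_allow = 2.14 MPa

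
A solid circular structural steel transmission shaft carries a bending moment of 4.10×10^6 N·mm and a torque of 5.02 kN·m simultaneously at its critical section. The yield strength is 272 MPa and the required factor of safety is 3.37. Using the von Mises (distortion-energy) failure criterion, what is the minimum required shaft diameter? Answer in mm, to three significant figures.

σ_allow = σ_y/n = 272/3.37 = 80.71 MPa.
For a solid shaft σ_b = 32M/(πd³) and τ = 16T/(πd³), so the von Mises stress is σ' = (16/πd³)·√(4M²+3T²).
√(4M²+3T²) = √(4×(4.100×10^6)² + 3×(5.020×10^6)²) = 1.195×10^7 N·mm.
d³ = 16×1.195×10^7/(π×80.71) = 754200 mm³.
d = 91.02 mm.

d = 91.0 mm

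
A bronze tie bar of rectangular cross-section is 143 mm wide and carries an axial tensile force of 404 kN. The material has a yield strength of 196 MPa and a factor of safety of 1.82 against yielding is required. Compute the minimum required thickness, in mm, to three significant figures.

t = 26.2 mm

σ_allow = 196/1.82 = 107.7 MPa.
Required area A = F/σ_allow = 404000/107.7 = 3751 mm².
t = A/w = 3751/143 = 26.23 mm.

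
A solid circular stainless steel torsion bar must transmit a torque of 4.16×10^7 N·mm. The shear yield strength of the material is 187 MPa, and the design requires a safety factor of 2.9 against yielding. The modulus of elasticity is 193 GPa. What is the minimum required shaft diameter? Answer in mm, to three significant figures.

d = 149 mm

Allowable shear stress τ_allow = 187/2.9 = 64.48 MPa.
For a solid shaft τ = 16T/(πd³), so d³ = 16T/(π τ_allow) = 16×4.1600×10^7/(π×64.48) = 3.286×10^6 mm³.
d = (3.286×10^6)^(1/3) = 148.7 mm.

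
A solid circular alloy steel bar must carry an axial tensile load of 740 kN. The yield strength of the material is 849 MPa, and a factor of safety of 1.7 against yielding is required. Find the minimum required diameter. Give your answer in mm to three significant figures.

d = 43.4 mm

Allowable stress σ_allow = 849/1.7 = 499.4 MPa.
Required area A = F/σ_allow = 740000/499.4 = 1482 mm².
A = πd²/4 → d = √(4A/π) = 43.44 mm.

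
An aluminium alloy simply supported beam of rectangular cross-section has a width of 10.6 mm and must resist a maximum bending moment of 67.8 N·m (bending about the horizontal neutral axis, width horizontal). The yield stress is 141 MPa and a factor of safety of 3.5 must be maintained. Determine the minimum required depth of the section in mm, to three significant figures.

h = 30.9 mm

σ_allow = 141/3.5 = 40.29 MPa.
For a rectangular section σ = 6M/(bh²), so h² = 6M/(b σ_allow) = 6×67800/(10.6×40.29) = 952.6 mm².
h = 30.86 mm.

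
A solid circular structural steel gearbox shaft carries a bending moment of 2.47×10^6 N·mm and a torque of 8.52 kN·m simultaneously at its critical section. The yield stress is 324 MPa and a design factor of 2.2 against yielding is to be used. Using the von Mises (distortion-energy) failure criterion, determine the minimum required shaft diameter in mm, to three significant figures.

σ_allow = σ_y/n = 324/2.2 = 147.3 MPa.
For a solid shaft σ_b = 32M/(πd³) and τ = 16T/(πd³), so the von Mises stress is σ' = (16/πd³)·√(4M²+3T²).
√(4M²+3T²) = √(4×(2.470×10^6)² + 3×(8.520×10^6)²) = 1.556×10^7 N·mm.
d³ = 16×1.556×10^7/(π×147.3) = 538200 mm³.
d = 81.34 mm.

d = 81.3 mm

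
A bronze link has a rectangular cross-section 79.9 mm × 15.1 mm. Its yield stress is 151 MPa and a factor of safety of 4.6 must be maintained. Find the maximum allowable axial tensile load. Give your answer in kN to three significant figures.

F_allow = 39.6 kN

σ_allow = 151/4.6 = 32.83 MPa.
A = 79.9×15.1 = 1206 mm².
F_allow = σ_allow × A = 32.83×1206 = 39600 N.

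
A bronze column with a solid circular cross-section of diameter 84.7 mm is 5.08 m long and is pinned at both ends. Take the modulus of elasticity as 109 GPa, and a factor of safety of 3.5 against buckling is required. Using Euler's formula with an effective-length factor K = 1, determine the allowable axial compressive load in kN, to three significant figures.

I = πd⁴/64 = π×84.7⁴/64 = 2.526×10^6 mm⁴.
Effective length L_e = KL = 1×5.08 m = 5080 mm.
Euler critical load P_cr = π²EI/L_e² = π²×109000×2.526×10^6/5080² = 105300 N.
P_allow = P_cr/n = 105300/3.5 = 30090 N.

P_allow = 30.1 kN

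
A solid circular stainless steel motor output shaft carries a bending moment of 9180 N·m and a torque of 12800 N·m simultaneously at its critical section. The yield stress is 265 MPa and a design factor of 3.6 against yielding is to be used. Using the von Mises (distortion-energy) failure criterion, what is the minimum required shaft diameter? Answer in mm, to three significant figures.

σ_allow = σ_y/n = 265/3.6 = 73.61 MPa.
For a solid shaft σ_b = 32M/(πd³) and τ = 16T/(πd³), so the von Mises stress is σ' = (16/πd³)·√(4M²+3T²).
√(4M²+3T²) = √(4×(9.180×10^6)² + 3×(1.280×10^7)²) = 2.879×10^7 N·mm.
d³ = 16×2.879×10^7/(π×73.61) = 1.992×10^6 mm³.
d = 125.8 mm.

d = 126 mm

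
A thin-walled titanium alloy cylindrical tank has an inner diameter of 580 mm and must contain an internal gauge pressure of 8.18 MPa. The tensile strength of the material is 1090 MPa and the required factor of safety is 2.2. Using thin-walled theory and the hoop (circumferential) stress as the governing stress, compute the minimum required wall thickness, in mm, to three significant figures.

t = 4.79 mm

σ_allow = 1090/2.2 = 495.5 MPa.
Hoop stress σ_h = pD/(2t), so t = pD/(2σ_allow) = 8.18×580/(2×495.5) = 4.788 mm.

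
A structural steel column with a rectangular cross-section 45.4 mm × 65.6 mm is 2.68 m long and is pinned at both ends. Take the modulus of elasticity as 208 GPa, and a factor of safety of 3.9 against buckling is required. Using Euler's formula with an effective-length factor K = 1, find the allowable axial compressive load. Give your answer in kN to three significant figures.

P_allow = 37.5 kN

Buckling occurs about the weak axis: I_min = h·b³/12 = 65.6×45.4³/12 = 511600 mm⁴ (b = 45.4 mm is the smaller dimension).
Effective length L_e = KL = 1×2.68 m = 2680 mm.
Euler critical load P_cr = π²EI/L_e² = π²×208000×511600/2680² = 146200 N.
P_allow = P_cr/n = 146200/3.9 = 37490 N.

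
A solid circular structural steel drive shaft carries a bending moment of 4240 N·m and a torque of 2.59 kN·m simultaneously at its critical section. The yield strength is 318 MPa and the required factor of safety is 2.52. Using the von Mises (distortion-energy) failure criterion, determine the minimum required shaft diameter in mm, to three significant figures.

σ_allow = σ_y/n = 318/2.52 = 126.2 MPa.
For a solid shaft σ_b = 32M/(πd³) and τ = 16T/(πd³), so the von Mises stress is σ' = (16/πd³)·√(4M²+3T²).
√(4M²+3T²) = √(4×(4.240×10^6)² + 3×(2.590×10^6)²) = 9.593×10^6 N·mm.
d³ = 16×9.593×10^6/(π×126.2) = 387200 mm³.
d = 72.89 mm.

d = 72.9 mm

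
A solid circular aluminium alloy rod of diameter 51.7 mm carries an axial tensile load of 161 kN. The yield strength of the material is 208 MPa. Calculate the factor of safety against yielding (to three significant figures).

n = 2.71

A = πd²/4 = 2099 mm².
σ = F/A = 161000/2099 = 76.69 MPa.
n = 208/76.69 = 2.712.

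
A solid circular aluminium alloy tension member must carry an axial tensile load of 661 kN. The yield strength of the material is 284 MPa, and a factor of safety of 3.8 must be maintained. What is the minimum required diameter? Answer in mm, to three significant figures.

Allowable stress σ_allow = 284/3.8 = 74.74 MPa.
Required area A = F/σ_allow = 661000/74.74 = 8844 mm².
A = πd²/4 → d = √(4A/π) = 106.1 mm.

d = 106 mm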